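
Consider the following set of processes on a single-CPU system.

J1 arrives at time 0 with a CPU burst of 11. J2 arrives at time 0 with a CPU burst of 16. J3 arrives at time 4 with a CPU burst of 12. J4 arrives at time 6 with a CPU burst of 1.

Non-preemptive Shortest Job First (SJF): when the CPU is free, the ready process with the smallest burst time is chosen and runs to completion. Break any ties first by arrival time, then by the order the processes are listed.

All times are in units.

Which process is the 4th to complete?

J2

Gantt: | J1 0-11 | J4 11-12 | J3 12-24 | J2 24-40 |
Completion: J1=11  J2=40  J3=24  J4=12
Finish order: J1 → J4 → J3 → J2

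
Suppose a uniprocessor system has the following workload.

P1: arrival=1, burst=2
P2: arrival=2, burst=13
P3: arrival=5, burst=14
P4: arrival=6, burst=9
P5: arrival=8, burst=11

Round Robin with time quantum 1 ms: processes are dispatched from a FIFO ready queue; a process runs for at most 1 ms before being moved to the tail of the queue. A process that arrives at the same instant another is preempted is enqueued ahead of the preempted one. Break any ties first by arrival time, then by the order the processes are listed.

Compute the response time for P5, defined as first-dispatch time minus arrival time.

Timeline: | idle 0-1 | P1 1-2 | P2 2-3 | P1 3-4 | P2 4-5 | P3 5-6 | P2 6-7 | P4 7-8 | P3 8-9 | P2 9-10 | P5 10-11 | P4 11-12 | P3 12-13 | P2 13-14 | P5 14-15 | P4 15-16 | P3 16-17 | P2 17-18 | P5 18-19 | P4 19-20 | P3 20-21 | P2 21-22 | P5 22-23 | P4 23-24 | P3 24-25 | P2 25-26 | P5 26-27 | P4 27-28 | P3 28-29 | P2 29-30 | P5 30-31 | P4 31-32 | P3 32-33 | P2 33-34 | P5 34-35 | P4 35-36 | P3 36-37 | P2 37-38 | P5 38-39 | P4 39-40 | P3 40-41 | P2 41-42 | P5 42-43 | P3 43-44 | P2 44-45 | P5 45-46 | P3 46-47 | P5 47-48 | P3 48-50 |
Completion: P1=4  P2=45  P3=50  P4=40  P5=48
Turnaround (C−A): P1=3  P2=43  P3=45  P4=34  P5=40
Response(P5) = first start − arrival = 10 − 8 = 2

2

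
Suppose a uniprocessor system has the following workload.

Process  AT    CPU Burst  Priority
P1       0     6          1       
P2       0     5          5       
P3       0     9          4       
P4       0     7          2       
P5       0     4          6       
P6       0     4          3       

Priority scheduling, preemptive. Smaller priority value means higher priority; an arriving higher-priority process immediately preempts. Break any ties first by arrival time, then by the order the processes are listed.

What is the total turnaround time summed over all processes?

Timeline: | P1 0-6 | P4 6-13 | P6 13-17 | P3 17-26 | P2 26-31 | P5 31-35 |
Completion: P1=6  P2=31  P3=26  P4=13  P5=35  P6=17
Turnaround = completion − arrival: P1=6, P2=31, P3=26, P4=13, P5=35, P6=17
Total turnaround = 6 + 31 + 26 + 13 + 35 + 17 = 128

128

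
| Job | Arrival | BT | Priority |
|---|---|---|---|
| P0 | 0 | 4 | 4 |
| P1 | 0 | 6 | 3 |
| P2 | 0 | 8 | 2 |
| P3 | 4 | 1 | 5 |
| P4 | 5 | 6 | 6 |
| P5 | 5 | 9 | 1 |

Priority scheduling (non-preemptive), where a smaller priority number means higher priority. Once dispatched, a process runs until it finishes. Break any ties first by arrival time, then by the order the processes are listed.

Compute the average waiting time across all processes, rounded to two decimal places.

14.83

Timeline: | P2 0-8 | P5 8-17 | P1 17-23 | P0 23-27 | P3 27-28 | P4 28-34 |
Completion: P0=27  P1=23  P2=8  P3=28  P4=34  P5=17
Turnaround (C−A): P0=27  P1=23  P2=8  P3=24  P4=29  P5=12
Waiting times: P0=23, P1=17, P2=0, P3=23, P4=23, P5=3
Average waiting = (23+17+0+23+23+3) / 6 = 89/6 = 14.83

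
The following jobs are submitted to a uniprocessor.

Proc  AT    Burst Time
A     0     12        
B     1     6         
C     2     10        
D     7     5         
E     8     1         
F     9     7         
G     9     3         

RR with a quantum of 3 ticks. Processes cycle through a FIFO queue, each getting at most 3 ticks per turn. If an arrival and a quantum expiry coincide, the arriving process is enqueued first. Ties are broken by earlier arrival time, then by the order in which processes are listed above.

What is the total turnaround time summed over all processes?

185

Schedule: | A 0-3 | B 3-6 | C 6-9 | A 9-12 | B 12-15 | D 15-18 | E 18-19 | F 19-22 | G 22-25 | C 25-28 | A 28-31 | D 31-33 | F 33-36 | C 36-39 | A 39-42 | F 42-43 | C 43-44 |
Completion: A=42  B=15  C=44  D=33  E=19  F=43  G=25
Turnaround (C−A): A=42  B=14  C=42  D=26  E=11  F=34  G=16
Turnaround = completion − arrival: A=42, B=14, C=42, D=26, E=11, F=34, G=16
Total turnaround = 42 + 14 + 42 + 26 + 11 + 34 + 16 = 185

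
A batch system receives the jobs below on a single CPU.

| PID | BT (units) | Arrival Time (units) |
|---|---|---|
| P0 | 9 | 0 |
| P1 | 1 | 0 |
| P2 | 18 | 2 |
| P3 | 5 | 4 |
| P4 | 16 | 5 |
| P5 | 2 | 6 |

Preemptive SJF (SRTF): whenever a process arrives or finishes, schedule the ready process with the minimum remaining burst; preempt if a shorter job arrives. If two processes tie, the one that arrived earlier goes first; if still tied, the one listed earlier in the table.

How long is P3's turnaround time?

7

Gantt: | P1 0-1 | P0 1-4 | P3 4-6 | P5 6-8 | P3 8-11 | P0 11-17 | P4 17-33 | P2 33-51 |
Completion: P0=17  P1=1  P2=51  P3=11  P4=33  P5=8
Turnaround(P3) = completion − arrival = 11 − 4 = 7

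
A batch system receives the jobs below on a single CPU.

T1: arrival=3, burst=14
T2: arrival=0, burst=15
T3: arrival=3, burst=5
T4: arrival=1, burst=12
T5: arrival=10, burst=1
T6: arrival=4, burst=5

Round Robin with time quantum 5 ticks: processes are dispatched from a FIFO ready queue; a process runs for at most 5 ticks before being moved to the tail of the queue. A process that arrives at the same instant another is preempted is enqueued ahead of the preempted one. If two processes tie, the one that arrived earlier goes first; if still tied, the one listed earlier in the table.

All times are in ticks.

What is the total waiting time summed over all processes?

Gantt: | T2 0-5 | T4 5-10 | T1 10-15 | T3 15-20 | T6 20-25 | T2 25-30 | T5 30-31 | T4 31-36 | T1 36-41 | T2 41-46 | T4 46-48 | T1 48-52 |
Completion: T1=52  T2=46  T3=20  T4=48  T5=31  T6=25
Turnaround (C−A): T1=49  T2=46  T3=17  T4=47  T5=21  T6=21
Waiting = turnaround − burst: T1=35, T2=31, T3=12, T4=35, T5=20, T6=16
Total waiting = 35 + 31 + 12 + 35 + 20 + 16 = 149

149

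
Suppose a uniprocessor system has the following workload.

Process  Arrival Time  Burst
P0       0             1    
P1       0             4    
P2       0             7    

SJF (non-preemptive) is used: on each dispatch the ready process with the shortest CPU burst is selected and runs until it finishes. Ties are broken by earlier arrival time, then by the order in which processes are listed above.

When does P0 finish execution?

1

Gantt: | P0 0-1 | P1 1-5 | P2 5-12 |
Completion: P0=1  P1=5  P2=12
Turnaround (C−A): P0=1  P1=5  P2=12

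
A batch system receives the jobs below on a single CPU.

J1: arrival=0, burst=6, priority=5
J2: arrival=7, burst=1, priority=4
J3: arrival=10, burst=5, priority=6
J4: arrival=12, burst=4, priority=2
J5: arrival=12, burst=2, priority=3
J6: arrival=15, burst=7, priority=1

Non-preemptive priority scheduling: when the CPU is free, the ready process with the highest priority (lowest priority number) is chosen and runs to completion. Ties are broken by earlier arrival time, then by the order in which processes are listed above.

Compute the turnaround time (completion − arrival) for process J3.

Schedule: | J1 0-6 | idle 6-7 | J2 7-8 | idle 8-10 | J3 10-15 | J6 15-22 | J4 22-26 | J5 26-28 |
Completion: J1=6  J2=8  J3=15  J4=26  J5=28  J6=22
Turnaround(J3) = completion − arrival = 15 − 10 = 5

5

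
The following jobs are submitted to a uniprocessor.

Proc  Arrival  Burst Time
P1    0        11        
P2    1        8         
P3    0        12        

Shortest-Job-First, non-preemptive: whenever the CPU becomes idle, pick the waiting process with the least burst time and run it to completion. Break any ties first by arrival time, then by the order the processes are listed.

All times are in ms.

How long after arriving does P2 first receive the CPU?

10

Gantt: | P1 0-11 | P2 11-19 | P3 19-31 |
Completion: P1=11  P2=19  P3=31
Response(P2) = first start − arrival = 11 − 1 = 10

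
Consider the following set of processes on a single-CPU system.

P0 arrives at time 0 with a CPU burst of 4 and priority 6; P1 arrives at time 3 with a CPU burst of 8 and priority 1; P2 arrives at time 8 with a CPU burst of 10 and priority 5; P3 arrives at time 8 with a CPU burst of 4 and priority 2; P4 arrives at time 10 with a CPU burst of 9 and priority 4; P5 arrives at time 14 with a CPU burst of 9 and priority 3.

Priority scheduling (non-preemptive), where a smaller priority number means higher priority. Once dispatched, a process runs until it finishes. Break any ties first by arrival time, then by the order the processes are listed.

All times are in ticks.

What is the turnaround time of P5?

Gantt: | P0 0-4 | P1 4-12 | P3 12-16 | P5 16-25 | P4 25-34 | P2 34-44 |
Completion: P0=4  P1=12  P2=44  P3=16  P4=34  P5=25
Turnaround(P5) = completion − arrival = 25 − 14 = 11

11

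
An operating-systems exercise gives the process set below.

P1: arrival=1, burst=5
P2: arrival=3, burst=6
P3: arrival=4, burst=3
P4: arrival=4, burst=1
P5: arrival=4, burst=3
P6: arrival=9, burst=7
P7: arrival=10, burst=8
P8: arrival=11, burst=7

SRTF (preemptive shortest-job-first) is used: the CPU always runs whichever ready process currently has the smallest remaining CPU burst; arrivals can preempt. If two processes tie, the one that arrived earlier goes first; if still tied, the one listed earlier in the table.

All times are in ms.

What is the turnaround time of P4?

Timeline: | idle 0-1 | P1 1-4 | P4 4-5 | P1 5-7 | P3 7-10 | P5 10-13 | P2 13-19 | P6 19-26 | P8 26-33 | P7 33-41 |
Completion: P1=7  P2=19  P3=10  P4=5  P5=13  P6=26  P7=41  P8=33
Turnaround(P4) = completion − arrival = 5 − 4 = 1

1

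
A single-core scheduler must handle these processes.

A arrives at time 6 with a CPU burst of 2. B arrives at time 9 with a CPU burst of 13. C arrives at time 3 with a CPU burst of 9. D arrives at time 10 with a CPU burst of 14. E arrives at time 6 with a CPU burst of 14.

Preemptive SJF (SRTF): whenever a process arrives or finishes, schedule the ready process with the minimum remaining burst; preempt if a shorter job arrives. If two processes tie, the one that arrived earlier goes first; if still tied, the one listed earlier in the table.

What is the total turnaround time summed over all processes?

Gantt: | idle 0-3 | C 3-6 | A 6-8 | C 8-14 | B 14-27 | E 27-41 | D 41-55 |
Completion: A=8  B=27  C=14  D=55  E=41
Turnaround (C−A): A=2  B=18  C=11  D=45  E=35
Turnaround = completion − arrival: A=2, B=18, C=11, D=45, E=35
Total turnaround = 2 + 18 + 11 + 45 + 35 = 111

111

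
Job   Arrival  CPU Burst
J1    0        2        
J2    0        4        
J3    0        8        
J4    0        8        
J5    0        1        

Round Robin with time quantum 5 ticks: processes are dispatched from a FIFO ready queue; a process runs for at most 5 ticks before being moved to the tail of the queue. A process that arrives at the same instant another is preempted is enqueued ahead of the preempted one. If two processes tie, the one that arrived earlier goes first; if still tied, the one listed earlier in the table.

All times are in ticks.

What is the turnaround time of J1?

2

Timeline: | J1 0-2 | J2 2-6 | J3 6-11 | J4 11-16 | J5 16-17 | J3 17-20 | J4 20-23 |
Completion: J1=2  J2=6  J3=20  J4=23  J5=17
Turnaround (C−A): J1=2  J2=6  J3=20  J4=23  J5=17
Turnaround(J1) = completion − arrival = 2 − 0 = 2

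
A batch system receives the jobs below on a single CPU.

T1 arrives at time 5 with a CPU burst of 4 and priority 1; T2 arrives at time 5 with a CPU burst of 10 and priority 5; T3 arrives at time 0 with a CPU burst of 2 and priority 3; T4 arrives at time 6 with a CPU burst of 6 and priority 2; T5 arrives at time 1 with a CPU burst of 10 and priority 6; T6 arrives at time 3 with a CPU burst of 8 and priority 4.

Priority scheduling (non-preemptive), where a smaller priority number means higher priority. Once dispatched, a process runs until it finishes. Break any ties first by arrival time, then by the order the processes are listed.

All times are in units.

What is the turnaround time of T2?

Timeline: | T3 0-2 | T5 2-12 | T1 12-16 | T4 16-22 | T6 22-30 | T2 30-40 |
Completion: T1=16  T2=40  T3=2  T4=22  T5=12  T6=30
Turnaround (C−A): T1=11  T2=35  T3=2  T4=16  T5=11  T6=27
Turnaround(T2) = completion − arrival = 40 − 5 = 35

35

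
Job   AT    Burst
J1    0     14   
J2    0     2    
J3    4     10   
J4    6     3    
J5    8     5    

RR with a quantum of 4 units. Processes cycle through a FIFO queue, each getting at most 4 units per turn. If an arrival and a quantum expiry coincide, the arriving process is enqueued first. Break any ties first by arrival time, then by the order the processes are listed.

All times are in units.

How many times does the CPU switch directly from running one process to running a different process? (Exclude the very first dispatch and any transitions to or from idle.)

10

Schedule: | J1 0-4 | J2 4-6 | J3 6-10 | J1 10-14 | J4 14-17 | J5 17-21 | J3 21-25 | J1 25-29 | J5 29-30 | J3 30-32 | J1 32-34 |
Completion: J1=34  J2=6  J3=32  J4=17  J5=30
Turnaround (C−A): J1=34  J2=6  J3=28  J4=11  J5=22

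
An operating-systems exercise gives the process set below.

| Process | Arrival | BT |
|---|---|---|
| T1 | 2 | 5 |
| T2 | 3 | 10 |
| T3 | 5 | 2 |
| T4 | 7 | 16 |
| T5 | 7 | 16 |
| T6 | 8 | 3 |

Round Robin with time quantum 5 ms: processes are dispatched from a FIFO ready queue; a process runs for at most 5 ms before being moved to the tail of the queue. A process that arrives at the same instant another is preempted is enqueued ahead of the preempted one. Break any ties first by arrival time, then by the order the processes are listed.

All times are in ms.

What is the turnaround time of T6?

19

Schedule: | idle 0-2 | T1 2-7 | T2 7-12 | T3 12-14 | T4 14-19 | T5 19-24 | T6 24-27 | T2 27-32 | T4 32-37 | T5 37-42 | T4 42-47 | T5 47-52 | T4 52-53 | T5 53-54 |
Completion: T1=7  T2=32  T3=14  T4=53  T5=54  T6=27
Turnaround (C−A): T1=5  T2=29  T3=9  T4=46  T5=47  T6=19
Turnaround(T6) = completion − arrival = 27 − 8 = 19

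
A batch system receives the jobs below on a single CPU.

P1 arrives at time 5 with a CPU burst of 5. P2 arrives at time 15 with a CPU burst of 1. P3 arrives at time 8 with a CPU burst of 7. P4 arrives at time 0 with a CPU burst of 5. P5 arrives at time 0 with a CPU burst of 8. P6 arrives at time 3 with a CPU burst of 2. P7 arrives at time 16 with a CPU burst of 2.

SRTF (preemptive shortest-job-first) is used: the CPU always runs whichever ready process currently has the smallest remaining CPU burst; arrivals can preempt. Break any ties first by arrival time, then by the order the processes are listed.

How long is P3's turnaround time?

14

Timeline: | P4 0-5 | P6 5-7 | P1 7-12 | P3 12-15 | P2 15-16 | P7 16-18 | P3 18-22 | P5 22-30 |
Completion: P1=12  P2=16  P3=22  P4=5  P5=30  P6=7  P7=18
Turnaround (C−A): P1=7  P2=1  P3=14  P4=5  P5=30  P6=4  P7=2
Turnaround(P3) = completion − arrival = 22 − 8 = 14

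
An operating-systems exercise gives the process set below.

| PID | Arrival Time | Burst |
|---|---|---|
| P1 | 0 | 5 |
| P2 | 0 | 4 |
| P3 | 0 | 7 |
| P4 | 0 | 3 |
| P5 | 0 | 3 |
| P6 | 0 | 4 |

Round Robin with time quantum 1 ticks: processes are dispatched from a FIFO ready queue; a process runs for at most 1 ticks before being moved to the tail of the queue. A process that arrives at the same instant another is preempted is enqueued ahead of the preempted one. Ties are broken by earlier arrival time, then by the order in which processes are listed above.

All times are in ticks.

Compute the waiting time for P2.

Schedule: | P1 0-1 | P2 1-2 | P3 2-3 | P4 3-4 | P5 4-5 | P6 5-6 | P1 6-7 | P2 7-8 | P3 8-9 | P4 9-10 | P5 10-11 | P6 11-12 | P1 12-13 | P2 13-14 | P3 14-15 | P4 15-16 | P5 16-17 | P6 17-18 | P1 18-19 | P2 19-20 | P3 20-21 | P6 21-22 | P1 22-23 | P3 23-26 |
Completion: P1=23  P2=20  P3=26  P4=16  P5=17  P6=22
Turnaround (C−A): P1=23  P2=20  P3=26  P4=16  P5=17  P6=22
Waiting(P2) = turnaround − burst = 20 − 4 = 16

16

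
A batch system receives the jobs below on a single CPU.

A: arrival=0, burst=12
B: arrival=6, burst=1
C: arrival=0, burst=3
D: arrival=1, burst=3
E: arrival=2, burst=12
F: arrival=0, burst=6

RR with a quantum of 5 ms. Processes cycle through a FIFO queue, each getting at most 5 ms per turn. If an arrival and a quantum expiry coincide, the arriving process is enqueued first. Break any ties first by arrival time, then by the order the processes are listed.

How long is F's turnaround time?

Schedule: | A 0-5 | C 5-8 | F 8-13 | D 13-16 | E 16-21 | A 21-26 | B 26-27 | F 27-28 | E 28-33 | A 33-35 | E 35-37 |
Completion: A=35  B=27  C=8  D=16  E=37  F=28
Turnaround (C−A): A=35  B=21  C=8  D=15  E=35  F=28
Turnaround(F) = completion − arrival = 28 − 0 = 28

28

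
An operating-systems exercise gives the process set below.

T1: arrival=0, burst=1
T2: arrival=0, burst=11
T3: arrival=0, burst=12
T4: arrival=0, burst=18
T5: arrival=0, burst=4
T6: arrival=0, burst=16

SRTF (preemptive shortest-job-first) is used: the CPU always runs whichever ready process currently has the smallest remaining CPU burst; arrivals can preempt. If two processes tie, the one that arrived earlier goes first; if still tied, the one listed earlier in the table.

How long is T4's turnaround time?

Gantt: | T1 0-1 | T5 1-5 | T2 5-16 | T3 16-28 | T6 28-44 | T4 44-62 |
Completion: T1=1  T2=16  T3=28  T4=62  T5=5  T6=44
Turnaround (C−A): T1=1  T2=16  T3=28  T4=62  T5=5  T6=44
Turnaround(T4) = completion − arrival = 62 − 0 = 62

62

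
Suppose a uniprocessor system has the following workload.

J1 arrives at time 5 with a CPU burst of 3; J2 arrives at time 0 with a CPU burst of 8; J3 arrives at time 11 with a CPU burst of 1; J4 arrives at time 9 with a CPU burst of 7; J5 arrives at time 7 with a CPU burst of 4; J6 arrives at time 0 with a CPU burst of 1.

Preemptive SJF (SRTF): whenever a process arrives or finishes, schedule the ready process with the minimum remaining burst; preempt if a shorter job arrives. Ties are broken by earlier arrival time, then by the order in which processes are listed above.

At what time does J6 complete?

1

Schedule: | J6 0-1 | J2 1-5 | J1 5-8 | J2 8-12 | J3 12-13 | J5 13-17 | J4 17-24 |
Completion: J1=8  J2=12  J3=13  J4=24  J5=17  J6=1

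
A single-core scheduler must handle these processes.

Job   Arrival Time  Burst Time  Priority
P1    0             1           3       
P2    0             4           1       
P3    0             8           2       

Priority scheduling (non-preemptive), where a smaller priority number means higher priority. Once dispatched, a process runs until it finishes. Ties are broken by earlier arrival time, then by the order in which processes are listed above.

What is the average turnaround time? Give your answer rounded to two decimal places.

9.67

Timeline: | P2 0-4 | P3 4-12 | P1 12-13 |
Completion: P1=13  P2=4  P3=12
Turnaround times: P1=13, P2=4, P3=12
Average turnaround = (13+4+12) / 3 = 29/3 = 9.67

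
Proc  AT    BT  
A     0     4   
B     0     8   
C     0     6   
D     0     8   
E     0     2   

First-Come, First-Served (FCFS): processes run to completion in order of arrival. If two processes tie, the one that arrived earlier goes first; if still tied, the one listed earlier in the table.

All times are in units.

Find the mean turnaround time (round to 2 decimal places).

Schedule: | A 0-4 | B 4-12 | C 12-18 | D 18-26 | E 26-28 |
Completion: A=4  B=12  C=18  D=26  E=28
Turnaround (C−A): A=4  B=12  C=18  D=26  E=28
Turnaround times: A=4, B=12, C=18, D=26, E=28
Average turnaround = (4+12+18+26+28) / 5 = 88/5 = 17.60

17.60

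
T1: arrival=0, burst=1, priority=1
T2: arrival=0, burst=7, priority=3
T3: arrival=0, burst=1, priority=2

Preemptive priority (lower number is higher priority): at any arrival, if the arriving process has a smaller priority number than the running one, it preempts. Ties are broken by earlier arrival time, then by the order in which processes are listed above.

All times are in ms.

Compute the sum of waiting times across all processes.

Timeline: | T1 0-1 | T3 1-2 | T2 2-9 |
Completion: T1=1  T2=9  T3=2
Turnaround (C−A): T1=1  T2=9  T3=2
Waiting = turnaround − burst: T1=0, T2=2, T3=1
Total waiting = 0 + 2 + 1 = 3

3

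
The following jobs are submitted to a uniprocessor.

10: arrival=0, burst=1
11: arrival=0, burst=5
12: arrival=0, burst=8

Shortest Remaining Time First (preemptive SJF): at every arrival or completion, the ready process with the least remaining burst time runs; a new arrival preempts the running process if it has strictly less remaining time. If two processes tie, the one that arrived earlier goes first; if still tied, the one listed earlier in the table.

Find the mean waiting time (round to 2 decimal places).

2.33

Timeline: | 10 0-1 | 11 1-6 | 12 6-14 |
Completion: 10=1  11=6  12=14
Waiting times: 10=0, 11=1, 12=6
Average waiting = (0+1+6) / 3 = 7/3 = 2.33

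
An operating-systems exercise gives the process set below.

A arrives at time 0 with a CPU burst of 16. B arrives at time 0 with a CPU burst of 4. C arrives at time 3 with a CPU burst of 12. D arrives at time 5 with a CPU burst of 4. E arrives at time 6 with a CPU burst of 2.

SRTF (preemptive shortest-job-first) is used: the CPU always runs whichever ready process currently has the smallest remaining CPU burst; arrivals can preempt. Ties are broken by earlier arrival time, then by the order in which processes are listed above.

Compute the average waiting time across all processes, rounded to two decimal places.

6.20

Timeline: | B 0-4 | C 4-5 | D 5-6 | E 6-8 | D 8-11 | C 11-22 | A 22-38 |
Completion: A=38  B=4  C=22  D=11  E=8
Waiting times: A=22, B=0, C=7, D=2, E=0
Average waiting = (22+0+7+2+0) / 5 = 31/5 = 6.20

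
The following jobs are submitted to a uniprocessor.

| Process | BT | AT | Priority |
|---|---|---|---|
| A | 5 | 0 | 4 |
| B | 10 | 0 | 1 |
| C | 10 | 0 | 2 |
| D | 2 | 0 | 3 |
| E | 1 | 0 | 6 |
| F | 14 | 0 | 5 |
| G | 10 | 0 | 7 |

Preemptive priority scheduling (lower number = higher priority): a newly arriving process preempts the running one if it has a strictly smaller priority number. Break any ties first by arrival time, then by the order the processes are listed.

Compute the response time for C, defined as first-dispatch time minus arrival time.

10

Gantt: | B 0-10 | C 10-20 | D 20-22 | A 22-27 | F 27-41 | E 41-42 | G 42-52 |
Completion: A=27  B=10  C=20  D=22  E=42  F=41  G=52
Turnaround (C−A): A=27  B=10  C=20  D=22  E=42  F=41  G=52
Response(C) = first start − arrival = 10 − 0 = 10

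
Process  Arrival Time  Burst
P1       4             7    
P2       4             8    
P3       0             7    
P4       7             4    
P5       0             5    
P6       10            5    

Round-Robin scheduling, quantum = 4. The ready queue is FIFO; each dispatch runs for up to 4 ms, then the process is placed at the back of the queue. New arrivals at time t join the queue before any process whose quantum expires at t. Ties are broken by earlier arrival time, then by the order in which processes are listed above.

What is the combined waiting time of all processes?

Timeline: | P3 0-4 | P5 4-8 | P1 8-12 | P2 12-16 | P3 16-19 | P4 19-23 | P5 23-24 | P6 24-28 | P1 28-31 | P2 31-35 | P6 35-36 |
Completion: P1=31  P2=35  P3=19  P4=23  P5=24  P6=36
Turnaround (C−A): P1=27  P2=31  P3=19  P4=16  P5=24  P6=26
Waiting = turnaround − burst: P1=20, P2=23, P3=12, P4=12, P5=19, P6=21
Total waiting = 20 + 23 + 12 + 12 + 19 + 21 = 107

107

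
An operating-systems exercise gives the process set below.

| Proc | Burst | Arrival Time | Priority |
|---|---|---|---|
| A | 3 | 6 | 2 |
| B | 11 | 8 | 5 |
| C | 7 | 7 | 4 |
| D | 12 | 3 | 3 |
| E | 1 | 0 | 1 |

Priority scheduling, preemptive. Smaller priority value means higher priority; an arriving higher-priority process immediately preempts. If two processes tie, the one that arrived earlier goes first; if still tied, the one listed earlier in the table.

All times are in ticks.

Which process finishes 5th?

Timeline: | E 0-1 | idle 1-3 | D 3-6 | A 6-9 | D 9-18 | C 18-25 | B 25-36 |
Completion: A=9  B=36  C=25  D=18  E=1
Turnaround (C−A): A=3  B=28  C=18  D=15  E=1
Finish order: E → A → D → C → B

B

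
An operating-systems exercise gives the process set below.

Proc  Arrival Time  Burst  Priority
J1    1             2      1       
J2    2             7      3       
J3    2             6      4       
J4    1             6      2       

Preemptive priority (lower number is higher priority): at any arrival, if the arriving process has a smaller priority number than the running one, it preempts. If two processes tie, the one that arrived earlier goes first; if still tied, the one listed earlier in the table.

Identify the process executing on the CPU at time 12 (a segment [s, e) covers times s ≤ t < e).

J2

Schedule: | idle 0-1 | J1 1-3 | J4 3-9 | J2 9-16 | J3 16-22 |
Completion: J1=3  J2=16  J3=22  J4=9
Turnaround (C−A): J1=2  J2=14  J3=20  J4=8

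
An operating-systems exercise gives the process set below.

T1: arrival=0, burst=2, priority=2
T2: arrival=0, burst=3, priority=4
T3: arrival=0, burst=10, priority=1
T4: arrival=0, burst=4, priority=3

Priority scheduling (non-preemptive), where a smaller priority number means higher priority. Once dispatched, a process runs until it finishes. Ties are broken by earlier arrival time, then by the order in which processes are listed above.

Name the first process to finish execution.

Schedule: | T3 0-10 | T1 10-12 | T4 12-16 | T2 16-19 |
Completion: T1=12  T2=19  T3=10  T4=16
Finish order: T3 → T1 → T4 → T2

T3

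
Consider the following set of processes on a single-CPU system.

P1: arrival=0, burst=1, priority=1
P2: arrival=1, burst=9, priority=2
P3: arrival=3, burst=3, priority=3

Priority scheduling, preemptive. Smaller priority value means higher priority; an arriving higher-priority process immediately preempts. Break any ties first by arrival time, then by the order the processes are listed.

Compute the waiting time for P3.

Schedule: | P1 0-1 | P2 1-10 | P3 10-13 |
Completion: P1=1  P2=10  P3=13
Turnaround (C−A): P1=1  P2=9  P3=10
Waiting(P3) = turnaround − burst = 10 − 3 = 7

7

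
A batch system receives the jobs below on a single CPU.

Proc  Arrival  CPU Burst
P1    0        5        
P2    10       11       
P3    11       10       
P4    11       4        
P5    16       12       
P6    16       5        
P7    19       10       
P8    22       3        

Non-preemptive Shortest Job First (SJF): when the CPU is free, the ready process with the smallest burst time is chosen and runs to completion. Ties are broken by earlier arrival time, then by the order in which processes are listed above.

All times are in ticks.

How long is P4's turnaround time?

Gantt: | P1 0-5 | idle 5-10 | P2 10-21 | P4 21-25 | P8 25-28 | P6 28-33 | P3 33-43 | P7 43-53 | P5 53-65 |
Completion: P1=5  P2=21  P3=43  P4=25  P5=65  P6=33  P7=53  P8=28
Turnaround(P4) = completion − arrival = 25 − 11 = 14

14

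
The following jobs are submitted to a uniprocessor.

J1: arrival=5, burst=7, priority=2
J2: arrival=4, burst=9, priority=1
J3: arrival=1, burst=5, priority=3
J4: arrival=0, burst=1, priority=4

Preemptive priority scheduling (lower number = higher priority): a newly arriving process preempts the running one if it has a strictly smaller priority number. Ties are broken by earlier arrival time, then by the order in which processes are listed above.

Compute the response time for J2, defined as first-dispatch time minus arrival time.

0

Gantt: | J4 0-1 | J3 1-4 | J2 4-13 | J1 13-20 | J3 20-22 |
Completion: J1=20  J2=13  J3=22  J4=1
Response(J2) = first start − arrival = 4 − 4 = 0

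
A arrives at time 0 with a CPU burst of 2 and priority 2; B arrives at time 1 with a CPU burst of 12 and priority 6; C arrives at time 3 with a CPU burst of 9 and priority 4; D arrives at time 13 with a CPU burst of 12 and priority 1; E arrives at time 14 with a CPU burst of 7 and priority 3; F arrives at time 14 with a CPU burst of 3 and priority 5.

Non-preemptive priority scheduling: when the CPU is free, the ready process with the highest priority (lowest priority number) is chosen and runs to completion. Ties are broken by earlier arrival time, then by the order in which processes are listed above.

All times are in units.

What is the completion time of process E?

33

Schedule: | A 0-2 | B 2-14 | D 14-26 | E 26-33 | C 33-42 | F 42-45 |
Completion: A=2  B=14  C=42  D=26  E=33  F=45
Turnaround (C−A): A=2  B=13  C=39  D=13  E=19  F=31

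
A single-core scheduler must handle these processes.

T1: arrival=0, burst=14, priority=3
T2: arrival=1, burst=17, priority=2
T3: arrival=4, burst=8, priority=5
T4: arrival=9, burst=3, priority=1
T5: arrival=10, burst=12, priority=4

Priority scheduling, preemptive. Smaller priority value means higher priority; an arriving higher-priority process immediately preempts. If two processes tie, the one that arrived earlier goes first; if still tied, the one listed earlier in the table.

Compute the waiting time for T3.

Timeline: | T1 0-1 | T2 1-9 | T4 9-12 | T2 12-21 | T1 21-34 | T5 34-46 | T3 46-54 |
Completion: T1=34  T2=21  T3=54  T4=12  T5=46
Turnaround (C−A): T1=34  T2=20  T3=50  T4=3  T5=36
Waiting(T3) = turnaround − burst = 50 − 8 = 42

42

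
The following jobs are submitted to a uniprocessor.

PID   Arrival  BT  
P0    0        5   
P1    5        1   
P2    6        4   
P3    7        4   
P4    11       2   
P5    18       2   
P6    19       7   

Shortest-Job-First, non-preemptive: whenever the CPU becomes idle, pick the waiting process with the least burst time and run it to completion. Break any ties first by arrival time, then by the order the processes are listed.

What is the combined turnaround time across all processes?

32

Schedule: | P0 0-5 | P1 5-6 | P2 6-10 | P3 10-14 | P4 14-16 | idle 16-18 | P5 18-20 | P6 20-27 |
Completion: P0=5  P1=6  P2=10  P3=14  P4=16  P5=20  P6=27
Turnaround (C−A): P0=5  P1=1  P2=4  P3=7  P4=5  P5=2  P6=8
Turnaround = completion − arrival: P0=5, P1=1, P2=4, P3=7, P4=5, P5=2, P6=8
Total turnaround = 5 + 1 + 4 + 7 + 5 + 2 + 8 = 32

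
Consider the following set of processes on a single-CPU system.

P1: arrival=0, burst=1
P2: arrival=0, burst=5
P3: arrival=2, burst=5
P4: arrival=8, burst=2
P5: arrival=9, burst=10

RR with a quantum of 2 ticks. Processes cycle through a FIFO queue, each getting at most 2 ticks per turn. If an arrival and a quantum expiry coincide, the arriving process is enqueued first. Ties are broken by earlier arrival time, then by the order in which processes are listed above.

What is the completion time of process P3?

Schedule: | P1 0-1 | P2 1-3 | P3 3-5 | P2 5-7 | P3 7-9 | P2 9-10 | P4 10-12 | P5 12-14 | P3 14-15 | P5 15-23 |
Completion: P1=1  P2=10  P3=15  P4=12  P5=23
Turnaround (C−A): P1=1  P2=10  P3=13  P4=4  P5=14

15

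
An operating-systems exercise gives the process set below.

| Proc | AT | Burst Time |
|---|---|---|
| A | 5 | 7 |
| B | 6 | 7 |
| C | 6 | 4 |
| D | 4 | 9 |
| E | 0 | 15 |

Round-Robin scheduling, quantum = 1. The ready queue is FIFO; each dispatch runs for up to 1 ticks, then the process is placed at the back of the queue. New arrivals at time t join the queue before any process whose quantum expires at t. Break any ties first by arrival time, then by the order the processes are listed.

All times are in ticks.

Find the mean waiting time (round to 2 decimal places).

Schedule: | E 0-4 | D 4-5 | E 5-6 | A 6-7 | D 7-8 | B 8-9 | C 9-10 | E 10-11 | A 11-12 | D 12-13 | B 13-14 | C 14-15 | E 15-16 | A 16-17 | D 17-18 | B 18-19 | C 19-20 | E 20-21 | A 21-22 | D 22-23 | B 23-24 | C 24-25 | E 25-26 | A 26-27 | D 27-28 | B 28-29 | E 29-30 | A 30-31 | D 31-32 | B 32-33 | E 33-34 | A 34-35 | D 35-36 | B 36-37 | E 37-38 | D 38-39 | E 39-42 |
Completion: A=35  B=37  C=25  D=39  E=42
Turnaround (C−A): A=30  B=31  C=19  D=35  E=42
Waiting times: A=23, B=24, C=15, D=26, E=27
Average waiting = (23+24+15+26+27) / 5 = 115/5 = 23.00

23.00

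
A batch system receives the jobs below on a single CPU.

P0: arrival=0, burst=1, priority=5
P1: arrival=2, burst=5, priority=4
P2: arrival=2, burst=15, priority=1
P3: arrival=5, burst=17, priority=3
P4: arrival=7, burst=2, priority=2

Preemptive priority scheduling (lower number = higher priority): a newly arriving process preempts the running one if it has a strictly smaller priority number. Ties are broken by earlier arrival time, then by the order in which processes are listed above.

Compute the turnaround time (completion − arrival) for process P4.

12

Timeline: | P0 0-1 | idle 1-2 | P2 2-17 | P4 17-19 | P3 19-36 | P1 36-41 |
Completion: P0=1  P1=41  P2=17  P3=36  P4=19
Turnaround(P4) = completion − arrival = 19 − 7 = 12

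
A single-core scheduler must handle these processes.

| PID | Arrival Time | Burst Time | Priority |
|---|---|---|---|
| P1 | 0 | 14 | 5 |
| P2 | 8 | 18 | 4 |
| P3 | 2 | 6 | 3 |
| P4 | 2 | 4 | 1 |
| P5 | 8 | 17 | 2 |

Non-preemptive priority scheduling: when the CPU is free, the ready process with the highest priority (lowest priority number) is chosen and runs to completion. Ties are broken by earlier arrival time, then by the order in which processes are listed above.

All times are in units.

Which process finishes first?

Timeline: | P1 0-14 | P4 14-18 | P5 18-35 | P3 35-41 | P2 41-59 |
Completion: P1=14  P2=59  P3=41  P4=18  P5=35
Turnaround (C−A): P1=14  P2=51  P3=39  P4=16  P5=27
Finish order: P1 → P4 → P5 → P3 → P2

P1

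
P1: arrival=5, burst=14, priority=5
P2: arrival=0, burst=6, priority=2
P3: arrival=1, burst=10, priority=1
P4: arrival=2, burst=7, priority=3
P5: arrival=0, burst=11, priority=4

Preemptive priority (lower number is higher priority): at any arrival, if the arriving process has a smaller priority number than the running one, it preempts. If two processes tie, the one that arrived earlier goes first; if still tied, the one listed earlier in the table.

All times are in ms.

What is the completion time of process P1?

48

Schedule: | P2 0-1 | P3 1-11 | P2 11-16 | P4 16-23 | P5 23-34 | P1 34-48 |
Completion: P1=48  P2=16  P3=11  P4=23  P5=34
Turnaround (C−A): P1=43  P2=16  P3=10  P4=21  P5=34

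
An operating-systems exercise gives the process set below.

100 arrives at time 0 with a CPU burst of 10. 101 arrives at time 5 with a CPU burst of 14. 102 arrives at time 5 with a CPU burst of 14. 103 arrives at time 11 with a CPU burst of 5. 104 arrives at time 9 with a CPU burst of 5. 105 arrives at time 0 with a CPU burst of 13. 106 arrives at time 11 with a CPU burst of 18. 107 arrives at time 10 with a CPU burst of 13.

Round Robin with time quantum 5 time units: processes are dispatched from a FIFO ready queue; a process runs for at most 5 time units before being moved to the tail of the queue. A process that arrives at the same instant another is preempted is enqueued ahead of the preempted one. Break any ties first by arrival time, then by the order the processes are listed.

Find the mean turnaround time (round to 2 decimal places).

Timeline: | 100 0-5 | 105 5-10 | 101 10-15 | 102 15-20 | 100 20-25 | 104 25-30 | 107 30-35 | 105 35-40 | 103 40-45 | 106 45-50 | 101 50-55 | 102 55-60 | 107 60-65 | 105 65-68 | 106 68-73 | 101 73-77 | 102 77-81 | 107 81-84 | 106 84-92 |
Completion: 100=25  101=77  102=81  103=45  104=30  105=68  106=92  107=84
Turnaround (C−A): 100=25  101=72  102=76  103=34  104=21  105=68  106=81  107=74
Turnaround times: 100=25, 101=72, 102=76, 103=34, 104=21, 105=68, 106=81, 107=74
Average turnaround = (25+72+76+34+21+68+81+74) / 8 = 451/8 = 56.38

56.38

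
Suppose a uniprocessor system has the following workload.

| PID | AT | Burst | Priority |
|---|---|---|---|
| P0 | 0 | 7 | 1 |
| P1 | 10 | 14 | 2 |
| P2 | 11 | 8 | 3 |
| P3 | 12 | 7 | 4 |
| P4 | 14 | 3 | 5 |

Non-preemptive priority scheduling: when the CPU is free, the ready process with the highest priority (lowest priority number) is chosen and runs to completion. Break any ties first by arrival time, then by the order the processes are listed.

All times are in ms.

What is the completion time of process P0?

7

Schedule: | P0 0-7 | idle 7-10 | P1 10-24 | P2 24-32 | P3 32-39 | P4 39-42 |
Completion: P0=7  P1=24  P2=32  P3=39  P4=42
Turnaround (C−A): P0=7  P1=14  P2=21  P3=27  P4=28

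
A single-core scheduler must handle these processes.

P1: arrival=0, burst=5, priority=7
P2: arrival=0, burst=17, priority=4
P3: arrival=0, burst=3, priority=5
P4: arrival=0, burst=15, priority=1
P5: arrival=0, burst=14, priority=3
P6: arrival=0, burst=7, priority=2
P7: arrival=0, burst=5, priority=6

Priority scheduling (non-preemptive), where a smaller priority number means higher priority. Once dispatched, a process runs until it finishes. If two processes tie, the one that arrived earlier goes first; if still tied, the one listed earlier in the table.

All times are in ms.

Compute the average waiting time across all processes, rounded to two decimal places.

Gantt: | P4 0-15 | P6 15-22 | P5 22-36 | P2 36-53 | P3 53-56 | P7 56-61 | P1 61-66 |
Completion: P1=66  P2=53  P3=56  P4=15  P5=36  P6=22  P7=61
Waiting times: P1=61, P2=36, P3=53, P4=0, P5=22, P6=15, P7=56
Average waiting = (61+36+53+0+22+15+56) / 7 = 243/7 = 34.71

34.71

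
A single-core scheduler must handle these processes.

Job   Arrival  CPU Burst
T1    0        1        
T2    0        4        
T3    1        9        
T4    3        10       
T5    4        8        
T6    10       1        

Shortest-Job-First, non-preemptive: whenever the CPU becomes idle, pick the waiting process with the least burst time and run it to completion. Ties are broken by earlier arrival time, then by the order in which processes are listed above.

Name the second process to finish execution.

Gantt: | T1 0-1 | T2 1-5 | T5 5-13 | T6 13-14 | T3 14-23 | T4 23-33 |
Completion: T1=1  T2=5  T3=23  T4=33  T5=13  T6=14
Finish order: T1 → T2 → T5 → T6 → T3 → T4

T2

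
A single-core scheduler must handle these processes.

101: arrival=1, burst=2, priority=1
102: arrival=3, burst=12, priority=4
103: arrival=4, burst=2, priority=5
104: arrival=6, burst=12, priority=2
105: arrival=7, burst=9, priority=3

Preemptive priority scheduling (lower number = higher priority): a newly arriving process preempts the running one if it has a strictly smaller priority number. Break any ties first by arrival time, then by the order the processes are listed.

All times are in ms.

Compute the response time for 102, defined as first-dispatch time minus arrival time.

Gantt: | idle 0-1 | 101 1-3 | 102 3-6 | 104 6-18 | 105 18-27 | 102 27-36 | 103 36-38 |
Completion: 101=3  102=36  103=38  104=18  105=27
Turnaround (C−A): 101=2  102=33  103=34  104=12  105=20
Response(102) = first start − arrival = 3 − 3 = 0

0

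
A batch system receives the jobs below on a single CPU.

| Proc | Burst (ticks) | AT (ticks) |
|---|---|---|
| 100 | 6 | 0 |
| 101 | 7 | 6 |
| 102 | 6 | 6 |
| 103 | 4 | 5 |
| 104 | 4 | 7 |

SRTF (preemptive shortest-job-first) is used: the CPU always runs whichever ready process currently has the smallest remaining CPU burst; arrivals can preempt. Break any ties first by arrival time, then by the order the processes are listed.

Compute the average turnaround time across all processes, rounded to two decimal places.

Gantt: | 100 0-6 | 103 6-10 | 104 10-14 | 102 14-20 | 101 20-27 |
Completion: 100=6  101=27  102=20  103=10  104=14
Turnaround times: 100=6, 101=21, 102=14, 103=5, 104=7
Average turnaround = (6+21+14+5+7) / 5 = 53/5 = 10.60

10.60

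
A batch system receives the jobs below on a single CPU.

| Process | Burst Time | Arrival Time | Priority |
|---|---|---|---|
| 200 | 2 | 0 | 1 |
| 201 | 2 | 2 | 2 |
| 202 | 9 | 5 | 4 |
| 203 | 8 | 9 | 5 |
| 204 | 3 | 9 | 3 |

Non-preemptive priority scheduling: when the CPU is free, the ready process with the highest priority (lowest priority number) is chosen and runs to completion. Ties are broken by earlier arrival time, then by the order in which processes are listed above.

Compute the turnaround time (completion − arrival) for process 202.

Gantt: | 200 0-2 | 201 2-4 | idle 4-5 | 202 5-14 | 204 14-17 | 203 17-25 |
Completion: 200=2  201=4  202=14  203=25  204=17
Turnaround(202) = completion − arrival = 14 − 5 = 9

9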